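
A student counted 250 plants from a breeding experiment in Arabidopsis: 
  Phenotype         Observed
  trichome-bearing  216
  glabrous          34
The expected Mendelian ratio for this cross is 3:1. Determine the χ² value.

The 3:1 ratio has 4 parts, so with N = 250 the expected counts are:
  trichome-bearing: 250 × 3/4 = 187.5
  glabrous: 250 × 1/4 = 62.5
χ² = Σ (O − E)² / E
  trichome-bearing: (216 − 187.5)² / 187.5 = 4.3320
  glabrous: (34 − 62.5)² / 62.5 = 12.9960
χ² = 4.3320 + 12.9960 = 17.328

17.328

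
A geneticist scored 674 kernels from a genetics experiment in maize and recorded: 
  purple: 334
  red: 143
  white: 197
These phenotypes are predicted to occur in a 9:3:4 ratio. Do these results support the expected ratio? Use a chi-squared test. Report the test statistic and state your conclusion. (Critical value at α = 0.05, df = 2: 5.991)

Total ratio parts = 16. Expected numbers out of 674:
  purple: 674 × 9/16 = 379.125
  red: 674 × 3/16 = 126.375
  white: 674 × 4/16 = 168.5
χ² = Σ (O − E)² / E
  purple: (334 − 379.125)² / 379.125 = 5.3710
  red: (143 − 126.375)² / 126.375 = 2.1871
  white: (197 − 168.5)² / 168.5 = 4.8205
χ² = 5.3710 + 2.1871 + 4.8205 = 12.3786 ≈ 12.379
Degrees of freedom = 3 − 1 = 2; critical value at α = 0.05 is 5.991.
Since 12.379 > 5.991, we reject the null hypothesis — the data do not fit the 9:3:4 ratio.

12.379; not consistent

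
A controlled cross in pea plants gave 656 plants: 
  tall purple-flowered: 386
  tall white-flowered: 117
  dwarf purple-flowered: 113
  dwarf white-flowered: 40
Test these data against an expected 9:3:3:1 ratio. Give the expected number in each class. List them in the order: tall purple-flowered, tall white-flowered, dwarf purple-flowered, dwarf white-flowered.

The 9:3:3:1 ratio has 16 parts, so with N = 656 the expected counts are:
  tall purple-flowered: 656 × 9/16 = 369
  tall white-flowered: 656 × 3/16 = 123
  dwarf purple-flowered: 656 × 3/16 = 123
  dwarf white-flowered: 656 × 1/16 = 41

369, 123, 123, 41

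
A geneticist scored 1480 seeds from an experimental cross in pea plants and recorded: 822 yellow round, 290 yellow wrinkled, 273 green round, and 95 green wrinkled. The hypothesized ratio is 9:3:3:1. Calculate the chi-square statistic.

Expected counts for N = 1480 under a 9:3:3:1 ratio (total parts = 16):
  yellow round: 1480 × 9/16 = 832.5
  yellow wrinkled: 1480 × 3/16 = 277.5
  green round: 1480 × 3/16 = 277.5
  green wrinkled: 1480 × 1/16 = 92.5
χ² = Σ (O − E)² / E
  yellow round: (822 − 832.5)² / 832.5 = 0.1324
  yellow wrinkled: (290 − 277.5)² / 277.5 = 0.5631
  green round: (273 − 277.5)² / 277.5 = 0.0730
  green wrinkled: (95 − 92.5)² / 92.5 = 0.0676
χ² = 0.1324 + 0.5631 + 0.0730 + 0.0676 = 0.8361 ≈ 0.836

0.836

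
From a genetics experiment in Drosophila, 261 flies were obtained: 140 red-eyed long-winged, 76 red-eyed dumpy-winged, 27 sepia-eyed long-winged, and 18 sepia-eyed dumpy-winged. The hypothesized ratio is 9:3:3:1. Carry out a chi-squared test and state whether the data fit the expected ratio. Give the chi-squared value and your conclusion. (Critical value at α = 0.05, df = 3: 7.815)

Under the 9:3:3:1 hypothesis (Σ ratio = 16, N = 261):
  red-eyed long-winged: 261 × 9/16 = 146.8125
  red-eyed dumpy-winged: 261 × 3/16 = 48.9375
  sepia-eyed long-winged: 261 × 3/16 = 48.9375
  sepia-eyed dumpy-winged: 261 × 1/16 = 16.3125
χ² = Σ (O − E)² / E
  red-eyed long-winged: (140 − 146.8125)² / 146.8125 = 0.3161
  red-eyed dumpy-winged: (76 − 48.9375)² / 48.9375 = 14.9656
  sepia-eyed long-winged: (27 − 48.9375)² / 48.9375 = 9.8341
  sepia-eyed dumpy-winged: (18 − 16.3125)² / 16.3125 = 0.1746
χ² = 0.3161 + 14.9656 + 9.8341 + 0.1746 = 25.2904 ≈ 25.290
Degrees of freedom = 4 − 1 = 3; critical value at α = 0.05 is 7.815.
Since 25.290 > 7.815, we reject the null hypothesis — the data do not fit the 9:3:3:1 ratio.

25.290; not consistent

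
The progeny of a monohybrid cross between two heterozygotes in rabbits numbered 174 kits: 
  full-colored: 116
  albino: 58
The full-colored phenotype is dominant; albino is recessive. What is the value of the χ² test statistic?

6.444

For a monohybrid cross between heterozygotes with complete dominance, the expected phenotypic ratio is 3:1.
The 3:1 ratio has 4 parts, so with N = 174 the expected counts are:
  full-colored: 174 × 3/4 = 130.5
  albino: 174 × 1/4 = 43.5
χ² = Σ (O − E)² / E
  full-colored: (116 − 130.5)² / 130.5 = 1.6111
  albino: (58 − 43.5)² / 43.5 = 4.8333
χ² = 1.6111 + 4.8333 = 6.4444 ≈ 6.444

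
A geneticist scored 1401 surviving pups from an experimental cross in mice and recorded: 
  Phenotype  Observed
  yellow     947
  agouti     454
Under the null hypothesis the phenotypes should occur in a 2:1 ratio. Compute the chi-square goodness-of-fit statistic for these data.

0.543

Total ratio parts = 3. Expected numbers out of 1401:
  yellow: 1401 × 2/3 = 934
  agouti: 1401 × 1/3 = 467
χ² = Σ (O − E)² / E
  yellow: (947 − 934)² / 934 = 0.1809
  agouti: (454 − 467)² / 467 = 0.3619
χ² = 0.1809 + 0.3619 = 0.5428 ≈ 0.543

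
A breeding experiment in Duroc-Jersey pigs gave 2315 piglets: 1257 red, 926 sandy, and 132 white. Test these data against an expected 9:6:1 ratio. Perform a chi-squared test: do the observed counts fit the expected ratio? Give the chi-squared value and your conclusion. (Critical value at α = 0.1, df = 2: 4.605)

6.539; not consistent

Expected counts for N = 2315 under a 9:6:1 ratio (total parts = 16):
  red: 2315 × 9/16 = 1302.1875
  sandy: 2315 × 6/16 = 868.125
  white: 2315 × 1/16 = 144.6875
χ² = Σ (O − E)² / E
  red: (1257 − 1302.1875)² / 1302.1875 = 1.5681
  sandy: (926 − 868.125)² / 868.125 = 3.8583
  white: (132 − 144.6875)² / 144.6875 = 1.1126
χ² = 1.5681 + 3.8583 + 1.1126 = 6.539
Degrees of freedom = 3 − 1 = 2; critical value at α = 0.1 is 4.605.
Since 6.539 > 4.605, we reject the null hypothesis — the data do not fit the 9:6:1 ratio.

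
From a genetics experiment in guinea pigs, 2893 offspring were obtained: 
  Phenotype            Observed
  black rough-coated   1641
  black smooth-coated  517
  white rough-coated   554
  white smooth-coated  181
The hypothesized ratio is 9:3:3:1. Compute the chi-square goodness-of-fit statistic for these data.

Expected counts for N = 2893 under a 9:3:3:1 ratio (total parts = 16):
  black rough-coated: 2893 × 9/16 = 1627.3125
  black smooth-coated: 2893 × 3/16 = 542.4375
  white rough-coated: 2893 × 3/16 = 542.4375
  white smooth-coated: 2893 × 1/16 = 180.8125
χ² = Σ (O − E)² / E
  black rough-coated: (1641 − 1627.3125)² / 1627.3125 = 0.1151
  black smooth-coated: (517 − 542.4375)² / 542.4375 = 1.1929
  white rough-coated: (554 − 542.4375)² / 542.4375 = 0.2465
  white smooth-coated: (181 − 180.8125)² / 180.8125 = 0.0002
χ² = 0.1151 + 1.1929 + 0.2465 + 0.0002 = 1.5547 ≈ 1.555

1.555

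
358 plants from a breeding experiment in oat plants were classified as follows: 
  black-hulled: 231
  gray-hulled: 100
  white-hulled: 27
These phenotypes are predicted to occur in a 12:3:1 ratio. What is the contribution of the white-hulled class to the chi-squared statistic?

Total ratio parts = 16. Expected numbers out of 358:
  black-hulled: 358 × 12/16 = 268.5
  gray-hulled: 358 × 3/16 = 67.125
  white-hulled: 358 × 1/16 = 22.375
Contribution of white-hulled: (27 − 22.375)² / 22.375 = 0.9560

0.956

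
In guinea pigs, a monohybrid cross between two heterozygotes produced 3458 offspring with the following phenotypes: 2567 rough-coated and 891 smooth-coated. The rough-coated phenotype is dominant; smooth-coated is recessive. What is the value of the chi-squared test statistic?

For a monohybrid cross between heterozygotes with complete dominance, the expected phenotypic ratio is 3:1.
The 3:1 ratio has 4 parts, so with N = 3458 the expected counts are:
  rough-coated: 3458 × 3/4 = 2593.5
  smooth-coated: 3458 × 1/4 = 864.5
χ² = Σ (O − E)² / E
  rough-coated: (2567 − 2593.5)² / 2593.5 = 0.2708
  smooth-coated: (891 − 864.5)² / 864.5 = 0.8123
χ² = 0.2708 + 0.8123 = 1.0831 ≈ 1.083

1.083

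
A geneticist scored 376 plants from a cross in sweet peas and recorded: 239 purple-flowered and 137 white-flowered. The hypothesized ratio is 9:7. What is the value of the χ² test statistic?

Expected counts for N = 376 under a 9:7 ratio (total parts = 16):
  purple-flowered: 376 × 9/16 = 211.5
  white-flowered: 376 × 7/16 = 164.5
χ² = Σ (O − E)² / E
  purple-flowered: (239 − 211.5)² / 211.5 = 3.5757
  white-flowered: (137 − 164.5)² / 164.5 = 4.5973
χ² = 3.5757 + 4.5973 = 8.173

8.173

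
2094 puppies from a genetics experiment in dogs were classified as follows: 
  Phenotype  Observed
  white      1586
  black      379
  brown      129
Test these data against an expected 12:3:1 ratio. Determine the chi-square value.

Under the 12:3:1 hypothesis (Σ ratio = 16, N = 2094):
  white: 2094 × 12/16 = 1570.5
  black: 2094 × 3/16 = 392.625
  brown: 2094 × 1/16 = 130.875
χ² = Σ (O − E)² / E
  white: (1586 − 1570.5)² / 1570.5 = 0.1530
  black: (379 − 392.625)² / 392.625 = 0.4728
  brown: (129 − 130.875)² / 130.875 = 0.0269
χ² = 0.1530 + 0.4728 + 0.0269 = 0.6527 ≈ 0.653

0.653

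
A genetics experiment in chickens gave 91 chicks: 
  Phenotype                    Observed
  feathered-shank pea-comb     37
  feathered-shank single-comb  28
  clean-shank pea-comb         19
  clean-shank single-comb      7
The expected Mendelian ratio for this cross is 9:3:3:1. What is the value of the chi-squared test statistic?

11.466

Expected counts for N = 91 under a 9:3:3:1 ratio (total parts = 16):
  feathered-shank pea-comb: 91 × 9/16 = 51.1875
  feathered-shank single-comb: 91 × 3/16 = 17.0625
  clean-shank pea-comb: 91 × 3/16 = 17.0625
  clean-shank single-comb: 91 × 1/16 = 5.6875
χ² = Σ (O − E)² / E
  feathered-shank pea-comb: (37 − 51.1875)² / 51.1875 = 3.9323
  feathered-shank single-comb: (28 − 17.0625)² / 17.0625 = 7.0112
  clean-shank pea-comb: (19 − 17.0625)² / 17.0625 = 0.2200
  clean-shank single-comb: (7 − 5.6875)² / 5.6875 = 0.3029
χ² = 3.9323 + 7.0112 + 0.2200 + 0.3029 = 11.4664 ≈ 11.466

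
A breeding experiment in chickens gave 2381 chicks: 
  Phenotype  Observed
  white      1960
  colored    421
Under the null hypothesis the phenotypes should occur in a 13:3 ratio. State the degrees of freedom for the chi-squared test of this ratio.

1

A goodness-of-fit test with 2 phenotype classes has df = 2 − 1 = 1.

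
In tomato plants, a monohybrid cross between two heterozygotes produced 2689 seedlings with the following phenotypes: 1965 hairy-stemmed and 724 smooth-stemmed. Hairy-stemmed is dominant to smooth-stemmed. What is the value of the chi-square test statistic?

For a monohybrid cross between heterozygotes with complete dominance, the expected phenotypic ratio is 3:1.
The 3:1 ratio has 4 parts, so with N = 2689 the expected counts are:
  hairy-stemmed: 2689 × 3/4 = 2016.75
  smooth-stemmed: 2689 × 1/4 = 672.25
χ² = Σ (O − E)² / E
  hairy-stemmed: (1965 − 2016.75)² / 2016.75 = 1.3279
  smooth-stemmed: (724 − 672.25)² / 672.25 = 3.9837
χ² = 1.3279 + 3.9837 = 5.3116 ≈ 5.312

5.312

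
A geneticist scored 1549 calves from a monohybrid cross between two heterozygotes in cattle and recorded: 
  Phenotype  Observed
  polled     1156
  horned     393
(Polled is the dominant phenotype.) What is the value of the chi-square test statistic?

For a monohybrid cross between heterozygotes with complete dominance, the expected phenotypic ratio is 3:1.
Under the 3:1 hypothesis (Σ ratio = 4, N = 1549):
  polled: 1549 × 3/4 = 1161.75
  horned: 1549 × 1/4 = 387.25
χ² = Σ (O − E)² / E
  polled: (1156 − 1161.75)² / 1161.75 = 0.0285
  horned: (393 − 387.25)² / 387.25 = 0.0854
χ² = 0.0285 + 0.0854 = 0.1139 ≈ 0.114

0.114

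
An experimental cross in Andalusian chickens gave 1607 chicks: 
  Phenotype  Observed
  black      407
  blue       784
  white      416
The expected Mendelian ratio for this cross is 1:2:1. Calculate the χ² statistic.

1.047

Expected counts for N = 1607 under a 1:2:1 ratio (total parts = 4):
  black: 1607 × 1/4 = 401.75
  blue: 1607 × 2/4 = 803.5
  white: 1607 × 1/4 = 401.75
χ² = Σ (O − E)² / E
  black: (407 − 401.75)² / 401.75 = 0.0686
  blue: (784 − 803.5)² / 803.5 = 0.4732
  white: (416 − 401.75)² / 401.75 = 0.5054
χ² = 0.0686 + 0.4732 + 0.5054 = 1.0472 ≈ 1.047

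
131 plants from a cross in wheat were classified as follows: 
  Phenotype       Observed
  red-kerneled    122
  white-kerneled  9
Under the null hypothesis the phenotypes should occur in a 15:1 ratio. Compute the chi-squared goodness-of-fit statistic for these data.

0.086

The 15:1 ratio has 16 parts, so with N = 131 the expected counts are:
  red-kerneled: 131 × 15/16 = 122.8125
  white-kerneled: 131 × 1/16 = 8.1875
χ² = Σ (O − E)² / E
  red-kerneled: (122 − 122.8125)² / 122.8125 = 0.0054
  white-kerneled: (9 − 8.1875)² / 8.1875 = 0.0806
χ² = 0.0054 + 0.0806 = 0.086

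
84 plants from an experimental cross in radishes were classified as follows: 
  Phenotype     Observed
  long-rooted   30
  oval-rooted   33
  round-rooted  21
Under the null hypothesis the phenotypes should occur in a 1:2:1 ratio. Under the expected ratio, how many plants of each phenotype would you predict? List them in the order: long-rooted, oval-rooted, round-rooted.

Expected counts for N = 84 under a 1:2:1 ratio (total parts = 4):
  long-rooted: 84 × 1/4 = 21
  oval-rooted: 84 × 2/4 = 42
  round-rooted: 84 × 1/4 = 21

21, 42, 21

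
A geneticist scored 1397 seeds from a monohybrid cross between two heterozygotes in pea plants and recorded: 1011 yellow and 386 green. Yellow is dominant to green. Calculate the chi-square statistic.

For a monohybrid cross between heterozygotes with complete dominance, the expected phenotypic ratio is 3:1.
Total ratio parts = 4. Expected numbers out of 1397:
  yellow: 1397 × 3/4 = 1047.75
  green: 1397 × 1/4 = 349.25
χ² = Σ (O − E)² / E
  yellow: (1011 − 1047.75)² / 1047.75 = 1.2890
  green: (386 − 349.25)² / 349.25 = 3.8670
χ² = 1.2890 + 3.8670 = 5.156

5.156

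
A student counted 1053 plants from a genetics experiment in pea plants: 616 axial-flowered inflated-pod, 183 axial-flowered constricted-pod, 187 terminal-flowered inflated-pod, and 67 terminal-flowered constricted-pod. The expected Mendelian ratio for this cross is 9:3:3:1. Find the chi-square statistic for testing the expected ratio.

Expected counts for N = 1053 under a 9:3:3:1 ratio (total parts = 16):
  axial-flowered inflated-pod: 1053 × 9/16 = 592.3125
  axial-flowered constricted-pod: 1053 × 3/16 = 197.4375
  terminal-flowered inflated-pod: 1053 × 3/16 = 197.4375
  terminal-flowered constricted-pod: 1053 × 1/16 = 65.8125
χ² = Σ (O − E)² / E
  axial-flowered inflated-pod: (616 − 592.3125)² / 592.3125 = 0.9473
  axial-flowered constricted-pod: (183 − 197.4375)² / 197.4375 = 1.0557
  terminal-flowered inflated-pod: (187 − 197.4375)² / 197.4375 = 0.5518
  terminal-flowered constricted-pod: (67 − 65.8125)² / 65.8125 = 0.0214
χ² = 0.9473 + 1.0557 + 0.5518 + 0.0214 = 2.5762 ≈ 2.576

2.576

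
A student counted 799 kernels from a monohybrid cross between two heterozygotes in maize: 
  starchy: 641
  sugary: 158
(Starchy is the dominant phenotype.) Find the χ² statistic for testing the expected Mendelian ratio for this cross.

11.635

For a monohybrid cross between heterozygotes with complete dominance, the expected phenotypic ratio is 3:1.
Expected counts for N = 799 under a 3:1 ratio (total parts = 4):
  starchy: 799 × 3/4 = 599.25
  sugary: 799 × 1/4 = 199.75
χ² = Σ (O − E)² / E
  starchy: (641 − 599.25)² / 599.25 = 2.9087
  sugary: (158 − 199.75)² / 199.75 = 8.7262
χ² = 2.9087 + 8.7262 = 11.6349 ≈ 11.635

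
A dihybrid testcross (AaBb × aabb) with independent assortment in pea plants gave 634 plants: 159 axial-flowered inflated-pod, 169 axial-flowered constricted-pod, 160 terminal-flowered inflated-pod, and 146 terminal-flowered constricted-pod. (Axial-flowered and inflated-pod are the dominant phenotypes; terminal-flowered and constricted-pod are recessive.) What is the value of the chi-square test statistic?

1.697

A dihybrid testcross with independent assortment gives a 1:1:1:1 ratio.
Total ratio parts = 4. Expected numbers out of 634:
  axial-flowered inflated-pod: 634 × 1/4 = 158.5
  axial-flowered constricted-pod: 634 × 1/4 = 158.5
  terminal-flowered inflated-pod: 634 × 1/4 = 158.5
  terminal-flowered constricted-pod: 634 × 1/4 = 158.5
χ² = Σ (O − E)² / E
  axial-flowered inflated-pod: (159 − 158.5)² / 158.5 = 0.0016
  axial-flowered constricted-pod: (169 − 158.5)² / 158.5 = 0.6956
  terminal-flowered inflated-pod: (160 − 158.5)² / 158.5 = 0.0142
  terminal-flowered constricted-pod: (146 − 158.5)² / 158.5 = 0.9858
χ² = 0.0016 + 0.6956 + 0.0142 + 0.9858 = 1.6972 ≈ 1.697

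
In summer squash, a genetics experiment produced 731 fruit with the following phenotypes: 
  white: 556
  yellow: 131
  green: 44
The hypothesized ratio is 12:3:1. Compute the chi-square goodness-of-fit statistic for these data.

Under the 12:3:1 hypothesis (Σ ratio = 16, N = 731):
  white: 731 × 12/16 = 548.25
  yellow: 731 × 3/16 = 137.0625
  green: 731 × 1/16 = 45.6875
χ² = Σ (O − E)² / E
  white: (556 − 548.25)² / 548.25 = 0.1096
  yellow: (131 − 137.0625)² / 137.0625 = 0.2682
  green: (44 − 45.6875)² / 45.6875 = 0.0623
χ² = 0.1096 + 0.2682 + 0.0623 = 0.4401 ≈ 0.440

0.440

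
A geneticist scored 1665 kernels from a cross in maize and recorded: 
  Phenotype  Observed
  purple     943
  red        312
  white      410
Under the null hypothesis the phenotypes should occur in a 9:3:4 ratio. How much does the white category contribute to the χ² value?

0.094

Under the 9:3:4 hypothesis (Σ ratio = 16, N = 1665):
  purple: 1665 × 9/16 = 936.5625
  red: 1665 × 3/16 = 312.1875
  white: 1665 × 4/16 = 416.25
Contribution of white: (410 − 416.25)² / 416.25 = 0.0938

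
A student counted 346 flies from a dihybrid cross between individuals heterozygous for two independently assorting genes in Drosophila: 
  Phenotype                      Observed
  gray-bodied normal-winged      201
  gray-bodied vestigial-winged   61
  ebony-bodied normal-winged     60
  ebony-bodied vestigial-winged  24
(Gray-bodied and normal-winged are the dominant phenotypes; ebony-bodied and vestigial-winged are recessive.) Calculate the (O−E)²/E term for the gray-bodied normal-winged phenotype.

A dihybrid F₂ with independent assortment and complete dominance at both loci gives a 9:3:3:1 phenotypic ratio.
Expected counts for N = 346 under a 9:3:3:1 ratio (total parts = 16):
  gray-bodied normal-winged: 346 × 9/16 = 194.625
  gray-bodied vestigial-winged: 346 × 3/16 = 64.875
  ebony-bodied normal-winged: 346 × 3/16 = 64.875
  ebony-bodied vestigial-winged: 346 × 1/16 = 21.625
Contribution of gray-bodied normal-winged: (201 − 194.625)² / 194.625 = 0.2088

0.209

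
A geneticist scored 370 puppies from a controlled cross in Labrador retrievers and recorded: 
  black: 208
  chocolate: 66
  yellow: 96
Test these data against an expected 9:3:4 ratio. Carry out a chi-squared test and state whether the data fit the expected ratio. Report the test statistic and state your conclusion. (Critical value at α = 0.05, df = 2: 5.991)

Total ratio parts = 16. Expected numbers out of 370:
  black: 370 × 9/16 = 208.125
  chocolate: 370 × 3/16 = 69.375
  yellow: 370 × 4/16 = 92.5
χ² = Σ (O − E)² / E
  black: (208 − 208.125)² / 208.125 = 0.0001
  chocolate: (66 − 69.375)² / 69.375 = 0.1642
  yellow: (96 − 92.5)² / 92.5 = 0.1324
χ² = 0.0001 + 0.1642 + 0.1324 = 0.2967 ≈ 0.297
Degrees of freedom = 3 − 1 = 2; critical value at α = 0.05 is 5.991.
Since 0.297 < 5.991, we fail to reject the null hypothesis — the data are consistent with the 9:3:4 ratio.

0.297; consistent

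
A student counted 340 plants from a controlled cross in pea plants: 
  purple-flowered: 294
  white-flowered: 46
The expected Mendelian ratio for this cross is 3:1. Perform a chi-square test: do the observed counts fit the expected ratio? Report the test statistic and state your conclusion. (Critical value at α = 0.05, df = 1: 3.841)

Total ratio parts = 4. Expected numbers out of 340:
  purple-flowered: 340 × 3/4 = 255
  white-flowered: 340 × 1/4 = 85
χ² = Σ (O − E)² / E
  purple-flowered: (294 − 255)² / 255 = 5.9647
  white-flowered: (46 − 85)² / 85 = 17.8941
χ² = 5.9647 + 17.8941 = 23.8588 ≈ 23.859
Degrees of freedom = 2 − 1 = 1; critical value at α = 0.05 is 3.841.
Since 23.859 > 3.841, we reject the null hypothesis — the data do not fit the 3:1 ratio.

23.859; not consistent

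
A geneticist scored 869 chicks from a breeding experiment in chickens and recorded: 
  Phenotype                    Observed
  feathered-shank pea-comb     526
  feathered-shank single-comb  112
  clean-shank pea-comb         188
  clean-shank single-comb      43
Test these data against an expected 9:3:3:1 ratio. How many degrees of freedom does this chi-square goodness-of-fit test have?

A goodness-of-fit test with 4 phenotype classes has df = 4 − 1 = 3.

3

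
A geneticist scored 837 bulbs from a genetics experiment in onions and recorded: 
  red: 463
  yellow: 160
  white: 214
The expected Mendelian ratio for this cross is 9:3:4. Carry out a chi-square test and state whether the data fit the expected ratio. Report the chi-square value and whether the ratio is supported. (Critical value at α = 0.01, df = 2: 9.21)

The 9:3:4 ratio has 16 parts, so with N = 837 the expected counts are:
  red: 837 × 9/16 = 470.8125
  yellow: 837 × 3/16 = 156.9375
  white: 837 × 4/16 = 209.25
χ² = Σ (O − E)² / E
  red: (463 − 470.8125)² / 470.8125 = 0.1296
  yellow: (160 − 156.9375)² / 156.9375 = 0.0598
  white: (214 − 209.25)² / 209.25 = 0.1078
χ² = 0.1296 + 0.0598 + 0.1078 = 0.2972 ≈ 0.297
Degrees of freedom = 3 − 1 = 2; critical value at α = 0.01 is 9.21.
Since 0.297 < 9.21, we fail to reject the null hypothesis — the data are consistent with the 9:3:4 ratio.

0.297; consistent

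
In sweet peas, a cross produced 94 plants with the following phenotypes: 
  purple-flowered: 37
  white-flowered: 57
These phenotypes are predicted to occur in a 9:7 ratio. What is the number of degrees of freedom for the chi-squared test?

1

A goodness-of-fit test with 2 phenotype classes has df = 2 − 1 = 1.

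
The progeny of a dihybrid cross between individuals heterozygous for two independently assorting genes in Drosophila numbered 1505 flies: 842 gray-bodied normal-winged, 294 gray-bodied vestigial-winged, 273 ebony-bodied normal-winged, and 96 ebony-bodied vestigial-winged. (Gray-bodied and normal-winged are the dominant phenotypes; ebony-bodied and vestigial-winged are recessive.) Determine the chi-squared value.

A dihybrid F₂ with independent assortment and complete dominance at both loci gives a 9:3:3:1 phenotypic ratio.
The 9:3:3:1 ratio has 16 parts, so with N = 1505 the expected counts are:
  gray-bodied normal-winged: 1505 × 9/16 = 846.5625
  gray-bodied vestigial-winged: 1505 × 3/16 = 282.1875
  ebony-bodied normal-winged: 1505 × 3/16 = 282.1875
  ebony-bodied vestigial-winged: 1505 × 1/16 = 94.0625
χ² = Σ (O − E)² / E
  gray-bodied normal-winged: (842 − 846.5625)² / 846.5625 = 0.0246
  gray-bodied vestigial-winged: (294 − 282.1875)² / 282.1875 = 0.4945
  ebony-bodied normal-winged: (273 − 282.1875)² / 282.1875 = 0.2991
  ebony-bodied vestigial-winged: (96 − 94.0625)² / 94.0625 = 0.0399
χ² = 0.0246 + 0.4945 + 0.2991 + 0.0399 = 0.8581 ≈ 0.858

0.858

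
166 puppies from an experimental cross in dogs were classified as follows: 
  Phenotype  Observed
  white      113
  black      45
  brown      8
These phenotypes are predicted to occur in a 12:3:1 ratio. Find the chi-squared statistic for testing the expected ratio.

Expected counts for N = 166 under a 12:3:1 ratio (total parts = 16):
  white: 166 × 12/16 = 124.5
  black: 166 × 3/16 = 31.125
  brown: 166 × 1/16 = 10.375
χ² = Σ (O − E)² / E
  white: (113 − 124.5)² / 124.5 = 1.0622
  black: (45 − 31.125)² / 31.125 = 6.1852
  brown: (8 − 10.375)² / 10.375 = 0.5437
χ² = 1.0622 + 6.1852 + 0.5437 = 7.7911 ≈ 7.791

7.791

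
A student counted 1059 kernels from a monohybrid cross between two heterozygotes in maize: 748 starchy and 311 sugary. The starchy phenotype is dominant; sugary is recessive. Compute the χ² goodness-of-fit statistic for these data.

10.773

For a monohybrid cross between heterozygotes with complete dominance, the expected phenotypic ratio is 3:1.
Expected counts for N = 1059 under a 3:1 ratio (total parts = 4):
  starchy: 1059 × 3/4 = 794.25
  sugary: 1059 × 1/4 = 264.75
χ² = Σ (O − E)² / E
  starchy: (748 − 794.25)² / 794.25 = 2.6932
  sugary: (311 − 264.75)² / 264.75 = 8.0796
χ² = 2.6932 + 8.0796 = 10.7728 ≈ 10.773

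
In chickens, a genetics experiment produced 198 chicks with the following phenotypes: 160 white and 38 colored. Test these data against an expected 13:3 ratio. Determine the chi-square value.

The 13:3 ratio has 16 parts, so with N = 198 the expected counts are:
  white: 198 × 13/16 = 160.875
  colored: 198 × 3/16 = 37.125
χ² = Σ (O − E)² / E
  white: (160 − 160.875)² / 160.875 = 0.0048
  colored: (38 − 37.125)² / 37.125 = 0.0206
χ² = 0.0048 + 0.0206 = 0.0254 ≈ 0.025

0.025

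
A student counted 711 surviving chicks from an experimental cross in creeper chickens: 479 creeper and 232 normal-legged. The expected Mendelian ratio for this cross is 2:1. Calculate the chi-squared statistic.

0.158

Total ratio parts = 3. Expected numbers out of 711:
  creeper: 711 × 2/3 = 474
  normal-legged: 711 × 1/3 = 237
χ² = Σ (O − E)² / E
  creeper: (479 − 474)² / 474 = 0.0527
  normal-legged: (232 − 237)² / 237 = 0.1055
χ² = 0.0527 + 0.1055 = 0.1582 ≈ 0.158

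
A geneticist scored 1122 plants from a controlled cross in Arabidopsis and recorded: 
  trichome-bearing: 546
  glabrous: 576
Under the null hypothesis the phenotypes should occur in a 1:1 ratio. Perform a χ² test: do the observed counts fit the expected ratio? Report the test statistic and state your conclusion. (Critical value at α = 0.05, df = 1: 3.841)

0.802; consistent

Under the 1:1 hypothesis (Σ ratio = 2, N = 1122):
  trichome-bearing: 1122 × 1/2 = 561
  glabrous: 1122 × 1/2 = 561
χ² = Σ (O − E)² / E
  trichome-bearing: (546 − 561)² / 561 = 0.4011
  glabrous: (576 − 561)² / 561 = 0.4011
χ² = 0.4011 + 0.4011 = 0.8022 ≈ 0.802
Degrees of freedom = 2 − 1 = 1; critical value at α = 0.05 is 3.841.
Since 0.802 < 3.841, we fail to reject the null hypothesis — the data are consistent with the 1:1 ratio.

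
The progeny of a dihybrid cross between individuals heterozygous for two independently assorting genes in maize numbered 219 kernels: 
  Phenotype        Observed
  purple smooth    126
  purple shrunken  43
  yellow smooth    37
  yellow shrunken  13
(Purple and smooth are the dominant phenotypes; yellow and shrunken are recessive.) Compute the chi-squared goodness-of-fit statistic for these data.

0.592

A dihybrid F₂ with independent assortment and complete dominance at both loci gives a 9:3:3:1 phenotypic ratio.
Under the 9:3:3:1 hypothesis (Σ ratio = 16, N = 219):
  purple smooth: 219 × 9/16 = 123.1875
  purple shrunken: 219 × 3/16 = 41.0625
  yellow smooth: 219 × 3/16 = 41.0625
  yellow shrunken: 219 × 1/16 = 13.6875
χ² = Σ (O − E)² / E
  purple smooth: (126 − 123.1875)² / 123.1875 = 0.0642
  purple shrunken: (43 − 41.0625)² / 41.0625 = 0.0914
  yellow smooth: (37 − 41.0625)² / 41.0625 = 0.4019
  yellow shrunken: (13 − 13.6875)² / 13.6875 = 0.0345
χ² = 0.0642 + 0.0914 + 0.4019 + 0.0345 = 0.592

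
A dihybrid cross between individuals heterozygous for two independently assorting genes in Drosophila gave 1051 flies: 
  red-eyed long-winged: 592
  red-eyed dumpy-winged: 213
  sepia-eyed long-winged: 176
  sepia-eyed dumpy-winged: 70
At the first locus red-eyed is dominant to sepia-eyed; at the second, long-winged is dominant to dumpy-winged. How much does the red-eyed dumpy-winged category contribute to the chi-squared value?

A dihybrid F₂ with independent assortment and complete dominance at both loci gives a 9:3:3:1 phenotypic ratio.
Total ratio parts = 16. Expected numbers out of 1051:
  red-eyed long-winged: 1051 × 9/16 = 591.1875
  red-eyed dumpy-winged: 1051 × 3/16 = 197.0625
  sepia-eyed long-winged: 1051 × 3/16 = 197.0625
  sepia-eyed dumpy-winged: 1051 × 1/16 = 65.6875
Contribution of red-eyed dumpy-winged: (213 − 197.0625)² / 197.0625 = 1.2890

1.289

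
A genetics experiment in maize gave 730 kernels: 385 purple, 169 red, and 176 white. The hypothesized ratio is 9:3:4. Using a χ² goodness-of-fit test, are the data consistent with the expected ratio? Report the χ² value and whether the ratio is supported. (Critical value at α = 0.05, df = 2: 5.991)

Under the 9:3:4 hypothesis (Σ ratio = 16, N = 730):
  purple: 730 × 9/16 = 410.625
  red: 730 × 3/16 = 136.875
  white: 730 × 4/16 = 182.5
χ² = Σ (O − E)² / E
  purple: (385 − 410.625)² / 410.625 = 1.5991
  red: (169 − 136.875)² / 136.875 = 7.5398
  white: (176 − 182.5)² / 182.5 = 0.2315
χ² = 1.5991 + 7.5398 + 0.2315 = 9.3704 ≈ 9.370
Degrees of freedom = 3 − 1 = 2; critical value at α = 0.05 is 5.991.
Since 9.370 > 5.991, we reject the null hypothesis — the data do not fit the 9:3:4 ratio.

9.370; not consistent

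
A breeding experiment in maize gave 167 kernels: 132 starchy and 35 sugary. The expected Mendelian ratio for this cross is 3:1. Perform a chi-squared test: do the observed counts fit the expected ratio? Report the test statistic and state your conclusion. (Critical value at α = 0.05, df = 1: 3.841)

1.455; consistent

Total ratio parts = 4. Expected numbers out of 167:
  starchy: 167 × 3/4 = 125.25
  sugary: 167 × 1/4 = 41.75
χ² = Σ (O − E)² / E
  starchy: (132 − 125.25)² / 125.25 = 0.3638
  sugary: (35 − 41.75)² / 41.75 = 1.0913
χ² = 0.3638 + 1.0913 = 1.4551 ≈ 1.455
Degrees of freedom = 2 − 1 = 1; critical value at α = 0.05 is 3.841.
Since 1.455 < 3.841, we fail to reject the null hypothesis — the data are consistent with the 3:1 ratio.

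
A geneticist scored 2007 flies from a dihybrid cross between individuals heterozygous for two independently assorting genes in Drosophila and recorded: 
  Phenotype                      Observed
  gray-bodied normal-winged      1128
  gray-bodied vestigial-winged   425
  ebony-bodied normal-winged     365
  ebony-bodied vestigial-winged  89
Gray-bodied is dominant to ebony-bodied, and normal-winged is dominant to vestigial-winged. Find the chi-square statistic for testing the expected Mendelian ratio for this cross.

17.225

A dihybrid F₂ with independent assortment and complete dominance at both loci gives a 9:3:3:1 phenotypic ratio.
The 9:3:3:1 ratio has 16 parts, so with N = 2007 the expected counts are:
  gray-bodied normal-winged: 2007 × 9/16 = 1128.9375
  gray-bodied vestigial-winged: 2007 × 3/16 = 376.3125
  ebony-bodied normal-winged: 2007 × 3/16 = 376.3125
  ebony-bodied vestigial-winged: 2007 × 1/16 = 125.4375
χ² = Σ (O − E)² / E
  gray-bodied normal-winged: (1128 − 1128.9375)² / 1128.9375 = 0.0008
  gray-bodied vestigial-winged: (425 − 376.3125)² / 376.3125 = 6.2992
  ebony-bodied normal-winged: (365 − 376.3125)² / 376.3125 = 0.3401
  ebony-bodied vestigial-winged: (89 − 125.4375)² / 125.4375 = 10.5845
χ² = 0.0008 + 6.2992 + 0.3401 + 10.5845 = 17.2246 ≈ 17.225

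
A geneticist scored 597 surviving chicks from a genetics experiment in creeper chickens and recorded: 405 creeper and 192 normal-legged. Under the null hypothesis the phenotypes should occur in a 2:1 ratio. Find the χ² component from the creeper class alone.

0.123

Total ratio parts = 3. Expected numbers out of 597:
  creeper: 597 × 2/3 = 398
  normal-legged: 597 × 1/3 = 199
Contribution of creeper: (405 − 398)² / 398 = 0.1231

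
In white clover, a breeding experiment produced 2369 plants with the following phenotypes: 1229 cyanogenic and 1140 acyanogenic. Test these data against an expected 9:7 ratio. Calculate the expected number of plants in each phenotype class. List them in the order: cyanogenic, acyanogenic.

1332.5625, 1036.4375

The 9:7 ratio has 16 parts, so with N = 2369 the expected counts are:
  cyanogenic: 2369 × 9/16 = 1332.5625
  acyanogenic: 2369 × 7/16 = 1036.4375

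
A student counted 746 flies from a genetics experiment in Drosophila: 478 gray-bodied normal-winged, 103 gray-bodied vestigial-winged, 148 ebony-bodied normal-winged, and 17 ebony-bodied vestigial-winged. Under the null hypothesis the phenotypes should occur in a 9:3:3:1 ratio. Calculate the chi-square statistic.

Expected counts for N = 746 under a 9:3:3:1 ratio (total parts = 16):
  gray-bodied normal-winged: 746 × 9/16 = 419.625
  gray-bodied vestigial-winged: 746 × 3/16 = 139.875
  ebony-bodied normal-winged: 746 × 3/16 = 139.875
  ebony-bodied vestigial-winged: 746 × 1/16 = 46.625
χ² = Σ (O − E)² / E
  gray-bodied normal-winged: (478 − 419.625)² / 419.625 = 8.1207
  gray-bodied vestigial-winged: (103 − 139.875)² / 139.875 = 9.7213
  ebony-bodied normal-winged: (148 − 139.875)² / 139.875 = 0.4720
  ebony-bodied vestigial-winged: (17 − 46.625)² / 46.625 = 18.8234
χ² = 8.1207 + 9.7213 + 0.4720 + 18.8234 = 37.1374 ≈ 37.137

37.137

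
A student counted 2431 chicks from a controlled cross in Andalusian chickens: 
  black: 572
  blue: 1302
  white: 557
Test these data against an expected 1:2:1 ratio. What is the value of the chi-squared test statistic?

Under the 1:2:1 hypothesis (Σ ratio = 4, N = 2431):
  black: 2431 × 1/4 = 607.75
  blue: 2431 × 2/4 = 1215.5
  white: 2431 × 1/4 = 607.75
χ² = Σ (O − E)² / E
  black: (572 − 607.75)² / 607.75 = 2.1029
  blue: (1302 − 1215.5)² / 1215.5 = 6.1557
  white: (557 − 607.75)² / 607.75 = 4.2379
χ² = 2.1029 + 6.1557 + 4.2379 = 12.4965 ≈ 12.497

12.497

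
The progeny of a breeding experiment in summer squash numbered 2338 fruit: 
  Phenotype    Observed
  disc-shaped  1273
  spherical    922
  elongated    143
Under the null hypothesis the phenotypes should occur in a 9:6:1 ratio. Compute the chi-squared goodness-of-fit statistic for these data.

3.752

Total ratio parts = 16. Expected numbers out of 2338:
  disc-shaped: 2338 × 9/16 = 1315.125
  spherical: 2338 × 6/16 = 876.75
  elongated: 2338 × 1/16 = 146.125
χ² = Σ (O − E)² / E
  disc-shaped: (1273 − 1315.125)² / 1315.125 = 1.3493
  spherical: (922 − 876.75)² / 876.75 = 2.3354
  elongated: (143 − 146.125)² / 146.125 = 0.0668
χ² = 1.3493 + 2.3354 + 0.0668 = 3.7515 ≈ 3.752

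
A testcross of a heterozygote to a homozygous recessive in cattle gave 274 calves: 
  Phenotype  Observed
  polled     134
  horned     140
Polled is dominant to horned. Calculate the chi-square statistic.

0.131

A testcross of a heterozygote (Aa × aa) gives a 1:1 phenotypic ratio.
Total ratio parts = 2. Expected numbers out of 274:
  polled: 274 × 1/2 = 137
  horned: 274 × 1/2 = 137
χ² = Σ (O − E)² / E
  polled: (134 − 137)² / 137 = 0.0657
  horned: (140 − 137)² / 137 = 0.0657
χ² = 0.0657 + 0.0657 = 0.1314 ≈ 0.131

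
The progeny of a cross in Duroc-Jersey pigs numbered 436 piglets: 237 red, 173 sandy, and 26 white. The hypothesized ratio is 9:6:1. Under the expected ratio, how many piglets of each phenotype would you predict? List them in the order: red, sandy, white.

245.25, 163.5, 27.25

Under the 9:6:1 hypothesis (Σ ratio = 16, N = 436):
  red: 436 × 9/16 = 245.25
  sandy: 436 × 6/16 = 163.5
  white: 436 × 1/16 = 27.25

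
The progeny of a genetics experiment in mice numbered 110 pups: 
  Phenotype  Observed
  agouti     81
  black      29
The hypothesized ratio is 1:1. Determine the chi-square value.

24.582

Total ratio parts = 2. Expected numbers out of 110:
  agouti: 110 × 1/2 = 55
  black: 110 × 1/2 = 55
χ² = Σ (O − E)² / E
  agouti: (81 − 55)² / 55 = 12.2909
  black: (29 − 55)² / 55 = 12.2909
χ² = 12.2909 + 12.2909 = 24.5818 ≈ 24.582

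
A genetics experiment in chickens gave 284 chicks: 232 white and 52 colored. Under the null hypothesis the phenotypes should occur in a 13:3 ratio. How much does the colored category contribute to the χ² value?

Expected counts for N = 284 under a 13:3 ratio (total parts = 16):
  white: 284 × 13/16 = 230.75
  colored: 284 × 3/16 = 53.25
Contribution of colored: (52 − 53.25)² / 53.25 = 0.0293

0.029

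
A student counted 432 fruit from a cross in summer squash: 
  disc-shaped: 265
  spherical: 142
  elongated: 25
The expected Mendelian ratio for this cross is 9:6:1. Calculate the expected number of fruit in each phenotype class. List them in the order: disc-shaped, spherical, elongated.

Expected counts for N = 432 under a 9:6:1 ratio (total parts = 16):
  disc-shaped: 432 × 9/16 = 243
  spherical: 432 × 6/16 = 162
  elongated: 432 × 1/16 = 27

243, 162, 27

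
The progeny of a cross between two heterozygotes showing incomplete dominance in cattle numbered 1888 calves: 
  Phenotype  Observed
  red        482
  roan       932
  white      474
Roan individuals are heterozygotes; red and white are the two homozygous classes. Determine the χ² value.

With incomplete dominance, a heterozygote × heterozygote cross gives a 1:2:1 phenotypic ratio.
The 1:2:1 ratio has 4 parts, so with N = 1888 the expected counts are:
  red: 1888 × 1/4 = 472
  roan: 1888 × 2/4 = 944
  white: 1888 × 1/4 = 472
χ² = Σ (O − E)² / E
  red: (482 − 472)² / 472 = 0.2119
  roan: (932 − 944)² / 944 = 0.1525
  white: (474 − 472)² / 472 = 0.0085
χ² = 0.2119 + 0.1525 + 0.0085 = 0.3729 ≈ 0.373

0.373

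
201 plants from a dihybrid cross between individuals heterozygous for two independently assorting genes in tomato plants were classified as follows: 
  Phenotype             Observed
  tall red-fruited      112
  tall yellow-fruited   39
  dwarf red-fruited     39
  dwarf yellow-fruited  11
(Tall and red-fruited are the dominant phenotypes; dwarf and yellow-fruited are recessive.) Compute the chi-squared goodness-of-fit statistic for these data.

0.296

A dihybrid F₂ with independent assortment and complete dominance at both loci gives a 9:3:3:1 phenotypic ratio.
Expected counts for N = 201 under a 9:3:3:1 ratio (total parts = 16):
  tall red-fruited: 201 × 9/16 = 113.0625
  tall yellow-fruited: 201 × 3/16 = 37.6875
  dwarf red-fruited: 201 × 3/16 = 37.6875
  dwarf yellow-fruited: 201 × 1/16 = 12.5625
χ² = Σ (O − E)² / E
  tall red-fruited: (112 − 113.0625)² / 113.0625 = 0.0100
  tall yellow-fruited: (39 − 37.6875)² / 37.6875 = 0.0457
  dwarf red-fruited: (39 − 37.6875)² / 37.6875 = 0.0457
  dwarf yellow-fruited: (11 − 12.5625)² / 12.5625 = 0.1943
χ² = 0.0100 + 0.0457 + 0.0457 + 0.1943 = 0.2957 ≈ 0.296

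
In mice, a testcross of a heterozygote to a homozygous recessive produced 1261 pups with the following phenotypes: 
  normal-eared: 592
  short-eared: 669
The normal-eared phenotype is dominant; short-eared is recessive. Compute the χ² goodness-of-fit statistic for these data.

4.702

A testcross of a heterozygote (Aa × aa) gives a 1:1 phenotypic ratio.
The 1:1 ratio has 2 parts, so with N = 1261 the expected counts are:
  normal-eared: 1261 × 1/2 = 630.5
  short-eared: 1261 × 1/2 = 630.5
χ² = Σ (O − E)² / E
  normal-eared: (592 − 630.5)² / 630.5 = 2.3509
  short-eared: (669 − 630.5)² / 630.5 = 2.3509
χ² = 2.3509 + 2.3509 = 4.7018 ≈ 4.702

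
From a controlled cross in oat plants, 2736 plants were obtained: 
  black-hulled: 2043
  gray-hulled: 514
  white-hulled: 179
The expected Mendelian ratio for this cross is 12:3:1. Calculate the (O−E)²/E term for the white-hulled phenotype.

0.374

The 12:3:1 ratio has 16 parts, so with N = 2736 the expected counts are:
  black-hulled: 2736 × 12/16 = 2052
  gray-hulled: 2736 × 3/16 = 513
  white-hulled: 2736 × 1/16 = 171
Contribution of white-hulled: (179 − 171)² / 171 = 0.3743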